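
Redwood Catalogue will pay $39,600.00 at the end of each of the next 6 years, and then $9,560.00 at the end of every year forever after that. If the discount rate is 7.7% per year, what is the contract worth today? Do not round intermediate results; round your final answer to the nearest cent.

PV of 6-year annuity: $39,600.00 × [1 − (1+0.077)^−6] / 0.077 = 184744.11808
Perpetuity value at year 6: $9,560.00 / 0.077 = 124155.84416
PV of perpetuity: 124155.84416 / (1+0.077)^6 = 79556.00151
Total PV = 184744.11808 + 79556.00151 = 264300.11959

$264300.12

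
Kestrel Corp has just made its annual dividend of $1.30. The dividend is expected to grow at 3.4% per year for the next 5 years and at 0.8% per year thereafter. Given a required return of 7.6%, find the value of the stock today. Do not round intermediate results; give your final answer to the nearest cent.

$21.57

D_1 = 1.34420
D_2 = 1.38990
D_3 = 1.43716
D_4 = 1.48602
D_5 = 1.53655
Terminal value at year 5: TV = D_5×(1+g_2)/(r−g_2) = 1.54884/0.068 = 22.77706
P_0 = D_1/(1+r)^1 + D_2/(1+r)^2 + D_3/(1+r)^3 + D_4/(1+r)^4 + D_5/(1+r)^5 + TV/(1+r)^5
    = 1.24926 + 1.20049 + 1.15363 + 1.10860 + 1.06533 + 15.79197 = 21.56929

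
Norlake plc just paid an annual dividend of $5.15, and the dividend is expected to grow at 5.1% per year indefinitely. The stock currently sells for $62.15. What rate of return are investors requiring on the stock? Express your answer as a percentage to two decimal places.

D₁ = $5.15 × 1.051 = $5.4127
P = D₁/(r − g) ⇒ r = D₁/P + g = $5.4127/$62.15 + 0.051 = 0.087090 + 0.051 = 0.138090

13.81%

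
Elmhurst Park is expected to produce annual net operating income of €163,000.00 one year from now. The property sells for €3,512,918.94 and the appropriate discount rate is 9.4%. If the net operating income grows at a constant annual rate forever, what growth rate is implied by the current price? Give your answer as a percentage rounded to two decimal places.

P = D₁/(r−g) ⇒ g = r − D₁/P = 0.094 − €163,000.00/€3,512,918.94 = 0.047600

4.76%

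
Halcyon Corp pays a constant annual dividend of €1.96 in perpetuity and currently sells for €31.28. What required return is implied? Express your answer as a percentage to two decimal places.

P = C/r ⇒ r = C/P = €1.96/€31.28 = 0.062660

6.27%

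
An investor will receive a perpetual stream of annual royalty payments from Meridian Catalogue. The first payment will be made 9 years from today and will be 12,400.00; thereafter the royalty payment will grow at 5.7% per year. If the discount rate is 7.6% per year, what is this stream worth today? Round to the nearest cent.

Value at end of year 8: C₁ / (r − g) = 12,400.00 / (0.076 − 0.057) = 652,631.5789
Discount to today: PV = 652,631.5789 / (1 + 0.076)^8 = 652,631.5789 / 1.796794 = 363,220.13

363220.13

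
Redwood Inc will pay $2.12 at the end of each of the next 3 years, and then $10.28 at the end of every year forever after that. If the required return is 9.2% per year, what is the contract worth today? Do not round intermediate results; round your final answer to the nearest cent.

$91.16

PV of 3-year annuity: $2.12 × [1 − (1+0.092)^−3] / 0.092 = 5.34727
Perpetuity value at year 3: $10.28 / 0.092 = 111.73913
PV of perpetuity: 111.73913 / (1+0.092)^3 = 85.80990
Total PV = 5.34727 + 85.80990 = 91.15717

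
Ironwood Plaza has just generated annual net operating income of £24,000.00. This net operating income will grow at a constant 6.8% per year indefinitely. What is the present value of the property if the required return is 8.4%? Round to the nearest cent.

D₁ = D₀ × (1 + g) = £24,000.00 × 1.068 = £25,632.0000
Growing perpetuity: P = D₁ / (r − g) = £25,632.0000 / (0.084 − 0.068) = £1,602,000.00

£1602000.00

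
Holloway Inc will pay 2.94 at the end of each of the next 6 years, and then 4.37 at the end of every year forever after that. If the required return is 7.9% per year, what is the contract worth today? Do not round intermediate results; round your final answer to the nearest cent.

48.69

PV of 6-year annuity: 2.94 × [1 − (1+0.079)^−6] / 0.079 = 13.63260
Perpetuity value at year 6: 4.37 / 0.079 = 55.31646
PV of perpetuity: 55.31646 / (1+0.079)^6 = 35.05304
Total PV = 13.63260 + 35.05304 = 48.68564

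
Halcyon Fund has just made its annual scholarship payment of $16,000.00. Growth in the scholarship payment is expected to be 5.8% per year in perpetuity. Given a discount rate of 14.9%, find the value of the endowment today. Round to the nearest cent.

$186021.98

D₁ = D₀ × (1 + g) = $16,000.00 × 1.058 = $16,928.0000
Growing perpetuity: P = D₁ / (r − g) = $16,928.0000 / (0.149 − 0.058) = $186,021.98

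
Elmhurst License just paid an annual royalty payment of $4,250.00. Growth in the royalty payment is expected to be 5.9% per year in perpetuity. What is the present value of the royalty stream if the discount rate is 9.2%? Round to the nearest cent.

D₁ = D₀ × (1 + g) = $4,250.00 × 1.059 = $4,500.7500
Growing perpetuity: P = D₁ / (r − g) = $4,500.7500 / (0.092 − 0.059) = $136,386.36

$136386.36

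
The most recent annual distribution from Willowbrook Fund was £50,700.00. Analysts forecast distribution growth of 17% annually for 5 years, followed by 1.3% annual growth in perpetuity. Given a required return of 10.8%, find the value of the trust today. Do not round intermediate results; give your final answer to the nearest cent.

£1009147.19

D_1 = 59319.00000
D_2 = 69403.23000
D_3 = 81201.77910
D_4 = 95006.08155
D_5 = 111157.11541
Terminal value at year 5: TV = D_5×(1+g_2)/(r−g_2) = 112602.15791/0.095 = 1185285.87274
P_0 = D_1/(1+r)^1 + D_2/(1+r)^2 + D_3/(1+r)^3 + D_4/(1+r)^4 + D_5/(1+r)^5 + TV/(1+r)^5
    = 53537.00361 + 56532.75652 + 59696.14181 + 63036.53964 + 66563.85503 + 709780.89631 = 1009147.19293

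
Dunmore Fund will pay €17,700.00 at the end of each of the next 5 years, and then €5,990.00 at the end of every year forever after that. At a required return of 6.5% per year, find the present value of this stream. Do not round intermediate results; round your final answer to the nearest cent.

€140816.85

PV of 5-year annuity: €17,700.00 × [1 − (1+0.065)^−5] / 0.065 = 73555.52606
Perpetuity value at year 5: €5,990.00 / 0.065 = 92153.84615
PV of perpetuity: 92153.84615 / (1+0.065)^5 = 67261.32632
Total PV = 73555.52606 + 67261.32632 = 140816.85237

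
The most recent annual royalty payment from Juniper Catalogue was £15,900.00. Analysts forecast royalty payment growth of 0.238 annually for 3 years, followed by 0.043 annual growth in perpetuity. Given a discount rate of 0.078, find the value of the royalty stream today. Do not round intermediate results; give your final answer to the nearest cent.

£780973.11

D_1 = 19684.20000
D_2 = 24369.03960
D_3 = 30168.87102
Terminal value at year 3: TV = D_3×(1+g_2)/(r−g_2) = 31466.13248/0.035 = 899032.35654
P_0 = D_1/(1+r)^1 + D_2/(1+r)^2 + D_3/(1+r)^3 + TV/(1+r)^3
    = 18259.92579 + 20970.11886 + 24082.56692 + 717660.49431 = 780973.10587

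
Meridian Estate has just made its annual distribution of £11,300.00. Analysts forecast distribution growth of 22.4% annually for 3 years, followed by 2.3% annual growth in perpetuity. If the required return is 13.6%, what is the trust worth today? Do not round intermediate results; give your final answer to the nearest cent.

D_1 = 13831.20000
D_2 = 16929.38880
D_3 = 20721.57189
Terminal value at year 3: TV = D_3×(1+g_2)/(r−g_2) = 21198.16804/0.113 = 187594.40748
P_0 = D_1/(1+r)^1 + D_2/(1+r)^2 + D_3/(1+r)^3 + TV/(1+r)^3
    = 12175.35211 + 13118.51319 + 14134.73604 + 127963.14136 = 167391.74271

£167391.74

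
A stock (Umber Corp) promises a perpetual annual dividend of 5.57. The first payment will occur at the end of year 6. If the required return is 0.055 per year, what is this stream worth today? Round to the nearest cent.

Value at end of year 5: C / r = 5.57 / 0.055 = 101.2727
Discount to today: PV = 101.2727 / (1 + 0.055)^5 = 101.2727 / 1.306960 = 77.49

77.49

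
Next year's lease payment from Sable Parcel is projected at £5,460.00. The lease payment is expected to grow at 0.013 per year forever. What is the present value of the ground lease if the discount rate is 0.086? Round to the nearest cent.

Growing perpetuity: P = D₁ / (r − g) = £5,460.0000 / (0.086 − 0.013) = £74,794.52

£74794.52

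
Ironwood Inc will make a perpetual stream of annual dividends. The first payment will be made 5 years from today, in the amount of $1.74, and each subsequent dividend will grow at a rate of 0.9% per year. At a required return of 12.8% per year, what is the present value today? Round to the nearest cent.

Value at end of year 4: C₁ / (r − g) = $1.74 / (0.128 − 0.009) = $14.6218
Discount to today: PV = $14.6218 / (1 + 0.128)^4 = $14.6218 / 1.618961 = $9.03

$9.03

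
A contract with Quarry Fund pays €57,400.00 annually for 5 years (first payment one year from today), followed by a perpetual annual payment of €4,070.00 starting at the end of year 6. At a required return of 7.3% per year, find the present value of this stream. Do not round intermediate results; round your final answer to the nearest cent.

PV of 5-year annuity: €57,400.00 × [1 − (1+0.073)^−5] / 0.073 = 233472.87203
Perpetuity value at year 5: €4,070.00 / 0.073 = 55753.42466
PV of perpetuity: 55753.42466 / (1+0.073)^5 = 39198.81509
Total PV = 233472.87203 + 39198.81509 = 272671.68712

€272671.69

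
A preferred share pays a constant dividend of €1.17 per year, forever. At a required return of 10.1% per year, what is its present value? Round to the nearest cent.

€11.58

Level perpetuity: PV = C / r = €1.17 / 0.101 = €11.58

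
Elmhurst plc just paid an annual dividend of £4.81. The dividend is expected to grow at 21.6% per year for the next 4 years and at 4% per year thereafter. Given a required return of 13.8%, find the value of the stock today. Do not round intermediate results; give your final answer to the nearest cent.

D_1 = 5.84896
D_2 = 7.11234
D_3 = 8.64860
D_4 = 10.51670
Terminal value at year 4: TV = D_4×(1+g_2)/(r−g_2) = 10.93737/0.098 = 111.60577
P_0 = D_1/(1+r)^1 + D_2/(1+r)^2 + D_3/(1+r)^3 + D_4/(1+r)^4 + TV/(1+r)^4
    = 5.13968 + 5.49196 + 5.86839 + 6.27062 + 66.54533 = 89.31599

£89.32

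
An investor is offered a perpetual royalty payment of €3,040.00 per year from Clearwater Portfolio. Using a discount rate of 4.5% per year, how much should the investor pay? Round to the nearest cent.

€67555.56

Level perpetuity: PV = C / r = €3,040.00 / 0.045 = €67,555.56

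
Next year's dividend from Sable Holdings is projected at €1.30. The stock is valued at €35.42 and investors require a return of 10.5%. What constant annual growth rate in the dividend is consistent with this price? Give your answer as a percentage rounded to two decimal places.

6.83%

P = D₁/(r−g) ⇒ g = r − D₁/P = 0.105 − €1.30/€35.42 = 0.068298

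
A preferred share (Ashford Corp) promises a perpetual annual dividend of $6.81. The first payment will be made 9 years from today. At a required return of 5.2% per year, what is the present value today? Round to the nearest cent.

Value at end of year 8: C / r = $6.81 / 0.052 = $130.9615
Discount to today: PV = $130.9615 / (1 + 0.052)^8 = $130.9615 / 1.500120 = $87.30

$87.30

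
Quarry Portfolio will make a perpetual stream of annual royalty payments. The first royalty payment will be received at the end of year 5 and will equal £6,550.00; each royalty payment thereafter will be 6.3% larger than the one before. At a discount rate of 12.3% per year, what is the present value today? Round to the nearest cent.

£68639.01

Value at end of year 4: C₁ / (r − g) = £6,550.00 / (0.123 − 0.063) = £109,166.6667
Discount to today: PV = £109,166.6667 / (1 + 0.123)^4 = £109,166.6667 / 1.590446 = £68,639.01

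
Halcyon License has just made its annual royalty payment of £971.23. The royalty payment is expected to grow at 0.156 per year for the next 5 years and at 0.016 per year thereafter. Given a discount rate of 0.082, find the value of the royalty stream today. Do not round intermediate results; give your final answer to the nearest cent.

D_1 = 1122.74188
D_2 = 1297.88961
D_3 = 1500.36039
D_4 = 1734.41661
D_5 = 2004.98561
Terminal value at year 5: TV = D_5×(1+g_2)/(r−g_2) = 2037.06538/0.066 = 30864.62691
P_0 = D_1/(1+r)^1 + D_2/(1+r)^2 + D_3/(1+r)^3 + D_4/(1+r)^4 + D_5/(1+r)^5 + TV/(1+r)^5
    = 1037.65423 + 1108.62134 + 1184.44203 + 1265.44823 + 1351.99459 + 20812.52285 = 26760.68328

£26760.68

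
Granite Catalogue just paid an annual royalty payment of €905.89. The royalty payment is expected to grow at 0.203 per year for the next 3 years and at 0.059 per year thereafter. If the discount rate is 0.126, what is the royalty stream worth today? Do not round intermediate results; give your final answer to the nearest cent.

€20567.96

D_1 = 1089.78567
D_2 = 1311.01216
D_3 = 1577.14763
Terminal value at year 3: TV = D_3×(1+g_2)/(r−g_2) = 1670.19934/0.067 = 24928.34836
P_0 = D_1/(1+r)^1 + D_2/(1+r)^2 + D_3/(1+r)^3 + TV/(1+r)^3
    = 967.83807 + 1034.02238 + 1104.73262 + 17461.37074 = 20567.96381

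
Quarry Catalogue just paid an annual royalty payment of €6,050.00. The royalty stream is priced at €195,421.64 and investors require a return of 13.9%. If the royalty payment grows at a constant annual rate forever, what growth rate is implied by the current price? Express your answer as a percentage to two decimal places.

10.48%

P = D₀(1+g)/(r−g) ⇒ P(r−g) = D₀(1+g) ⇒ g(P+D₀) = P·r − D₀
g = (P·r − D₀)/(P + D₀) = (€195,421.64×0.139 − €6,050.00) / (€195,421.64 + €6,050.00) = 0.104797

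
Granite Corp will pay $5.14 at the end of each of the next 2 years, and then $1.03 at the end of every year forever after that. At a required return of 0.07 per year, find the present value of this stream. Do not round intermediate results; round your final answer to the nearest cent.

$22.15

PV of 2-year annuity: $5.14 × [1 − (1+0.07)^−2] / 0.07 = 9.29321
Perpetuity value at year 2: $1.03 / 0.07 = 14.71429
PV of perpetuity: 14.71429 / (1+0.07)^2 = 12.85203
Total PV = 9.29321 + 12.85203 = 22.14524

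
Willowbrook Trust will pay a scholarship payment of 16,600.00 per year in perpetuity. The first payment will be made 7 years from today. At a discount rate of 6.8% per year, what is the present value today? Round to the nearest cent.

164502.18

Value at end of year 6: C / r = 16,600.00 / 0.068 = 244,117.6471
Discount to today: PV = 244,117.6471 / (1 + 0.068)^6 = 244,117.6471 / 1.483978 = 164,502.18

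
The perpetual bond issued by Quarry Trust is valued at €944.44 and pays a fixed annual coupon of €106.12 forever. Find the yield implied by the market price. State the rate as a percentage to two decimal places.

11.24%

P = C/r ⇒ r = C/P = €106.12/€944.44 = 0.112363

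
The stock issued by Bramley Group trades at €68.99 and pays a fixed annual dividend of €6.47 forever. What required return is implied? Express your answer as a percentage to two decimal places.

P = C/r ⇒ r = C/P = €6.47/€68.99 = 0.093782

9.38%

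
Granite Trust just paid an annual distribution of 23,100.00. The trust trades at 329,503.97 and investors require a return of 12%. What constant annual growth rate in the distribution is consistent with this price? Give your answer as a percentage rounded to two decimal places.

4.66%

P = D₀(1+g)/(r−g) ⇒ P(r−g) = D₀(1+g) ⇒ g(P+D₀) = P·r − D₀
g = (P·r − D₀)/(P + D₀) = (329,503.97×0.12 − 23,100.00) / (329,503.97 + 23,100.00) = 0.046626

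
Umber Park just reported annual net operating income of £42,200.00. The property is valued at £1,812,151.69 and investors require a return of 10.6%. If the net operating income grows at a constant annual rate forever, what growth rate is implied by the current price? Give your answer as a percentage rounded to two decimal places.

8.08%

P = D₀(1+g)/(r−g) ⇒ P(r−g) = D₀(1+g) ⇒ g(P+D₀) = P·r − D₀
g = (P·r − D₀)/(P + D₀) = (£1,812,151.69×0.106 − £42,200.00) / (£1,812,151.69 + £42,200.00) = 0.080830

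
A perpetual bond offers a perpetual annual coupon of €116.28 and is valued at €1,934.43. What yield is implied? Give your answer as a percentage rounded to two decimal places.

P = C/r ⇒ r = C/P = €116.28/€1,934.43 = 0.060111

6.01%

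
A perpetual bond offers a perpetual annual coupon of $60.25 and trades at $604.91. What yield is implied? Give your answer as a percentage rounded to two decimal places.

9.96%

P = C/r ⇒ r = C/P = $60.25/$604.91 = 0.099602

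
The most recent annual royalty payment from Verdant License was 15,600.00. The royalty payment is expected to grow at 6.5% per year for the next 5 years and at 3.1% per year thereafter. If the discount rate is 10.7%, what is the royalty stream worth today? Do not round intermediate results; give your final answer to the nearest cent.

D_1 = 16614.00000
D_2 = 17693.91000
D_3 = 18844.01415
D_4 = 20068.87507
D_5 = 21373.35195
Terminal value at year 5: TV = D_5×(1+g_2)/(r−g_2) = 22035.92586/0.076 = 289946.39289
P_0 = D_1/(1+r)^1 + D_2/(1+r)^2 + D_3/(1+r)^3 + D_4/(1+r)^4 + D_5/(1+r)^5 + TV/(1+r)^5
    = 15008.13008 + 14438.71593 + 13890.90557 + 13363.87934 + 12856.84869 + 174413.30264 = 243971.78226

243971.78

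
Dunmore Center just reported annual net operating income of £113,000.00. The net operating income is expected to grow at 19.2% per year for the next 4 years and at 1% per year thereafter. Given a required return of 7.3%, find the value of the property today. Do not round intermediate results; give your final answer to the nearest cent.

D_1 = 134696.00000
D_2 = 160557.63200
D_3 = 191384.69734
D_4 = 228130.55923
Terminal value at year 4: TV = D_4×(1+g_2)/(r−g_2) = 230411.86483/0.063 = 3657331.18772
P_0 = D_1/(1+r)^1 + D_2/(1+r)^2 + D_3/(1+r)^3 + D_4/(1+r)^4 + TV/(1+r)^4
    = 125532.15284 + 139454.17166 + 154920.19815 + 172101.46896 + 2759087.04208 = 3351095.03369

£3351095.03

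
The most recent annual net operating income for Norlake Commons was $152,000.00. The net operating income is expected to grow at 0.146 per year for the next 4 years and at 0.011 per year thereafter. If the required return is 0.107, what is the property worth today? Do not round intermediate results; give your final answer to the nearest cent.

$2502003.48

D_1 = 174192.00000
D_2 = 199624.03200
D_3 = 228769.14067
D_4 = 262169.43521
Terminal value at year 4: TV = D_4×(1+g_2)/(r−g_2) = 265053.29900/0.096 = 2760971.86456
P_0 = D_1/(1+r)^1 + D_2/(1+r)^2 + D_3/(1+r)^3 + D_4/(1+r)^4 + TV/(1+r)^4
    = 157355.01355 + 162898.68611 + 168637.66422 + 174578.82854 + 1838533.28804 = 2502003.48046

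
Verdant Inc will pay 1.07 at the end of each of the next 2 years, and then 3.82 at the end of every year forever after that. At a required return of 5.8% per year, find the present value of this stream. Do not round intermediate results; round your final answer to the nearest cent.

PV of 2-year annuity: 1.07 × [1 − (1+0.058)^−2] / 0.058 = 1.96724
Perpetuity value at year 2: 3.82 / 0.058 = 65.86207
PV of perpetuity: 65.86207 / (1+0.058)^2 = 58.83883
Total PV = 1.96724 + 58.83883 = 60.80607

60.81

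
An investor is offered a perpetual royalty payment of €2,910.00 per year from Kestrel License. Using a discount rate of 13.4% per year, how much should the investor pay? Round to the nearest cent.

€21716.42

Level perpetuity: PV = C / r = €2,910.00 / 0.134 = €21,716.42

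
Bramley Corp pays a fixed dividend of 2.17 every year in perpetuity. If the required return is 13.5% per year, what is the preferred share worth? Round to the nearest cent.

Level perpetuity: PV = C / r = 2.17 / 0.135 = 16.07

16.07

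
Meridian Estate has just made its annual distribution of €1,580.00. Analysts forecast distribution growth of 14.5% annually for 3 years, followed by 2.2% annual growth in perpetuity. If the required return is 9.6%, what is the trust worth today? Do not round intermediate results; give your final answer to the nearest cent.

€30057.22

D_1 = 1809.10000
D_2 = 2071.41950
D_3 = 2371.77533
Terminal value at year 3: TV = D_3×(1+g_2)/(r−g_2) = 2423.95438/0.074 = 32756.14033
P_0 = D_1/(1+r)^1 + D_2/(1+r)^2 + D_3/(1+r)^3 + TV/(1+r)^3
    = 1650.63869 + 1724.43549 + 1801.53160 + 24880.61211 = 30057.21789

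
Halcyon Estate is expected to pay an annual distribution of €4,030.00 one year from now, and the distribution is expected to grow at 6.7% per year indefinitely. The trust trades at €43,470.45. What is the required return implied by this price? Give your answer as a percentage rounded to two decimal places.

15.97%

P = D₁/(r − g) ⇒ r = D₁/P + g = €4,030.0000/€43,470.45 + 0.067 = 0.092707 + 0.067 = 0.159707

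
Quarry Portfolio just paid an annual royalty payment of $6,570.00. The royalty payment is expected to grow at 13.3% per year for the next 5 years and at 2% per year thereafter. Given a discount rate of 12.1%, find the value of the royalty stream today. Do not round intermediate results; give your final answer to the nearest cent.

$103898.79

D_1 = 7443.81000
D_2 = 8433.83673
D_3 = 9555.53702
D_4 = 10826.42344
D_5 = 12266.33776
Terminal value at year 5: TV = D_5×(1+g_2)/(r−g_2) = 12511.66451/0.101 = 123877.86644
P_0 = D_1/(1+r)^1 + D_2/(1+r)^2 + D_3/(1+r)^3 + D_4/(1+r)^4 + D_5/(1+r)^5 + TV/(1+r)^5
    = 6640.33006 + 6711.41299 + 6783.25684 + 6855.86976 + 6929.25998 + 69978.66513 = 103898.79476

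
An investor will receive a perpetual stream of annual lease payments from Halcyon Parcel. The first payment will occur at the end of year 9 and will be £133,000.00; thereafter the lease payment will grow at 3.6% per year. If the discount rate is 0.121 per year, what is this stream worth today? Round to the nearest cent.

Value at end of year 8: C₁ / (r − g) = £133,000.00 / (0.121 − 0.036) = £1,564,705.8824
Discount to today: PV = £1,564,705.8824 / (1 + 0.121)^8 = £1,564,705.8824 / 2.493704 = £627,462.56

£627462.56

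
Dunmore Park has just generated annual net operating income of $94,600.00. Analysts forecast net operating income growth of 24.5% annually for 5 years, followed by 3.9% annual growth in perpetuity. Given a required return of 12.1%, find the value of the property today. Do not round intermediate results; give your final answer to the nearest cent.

D_1 = 117777.00000
D_2 = 146632.36500
D_3 = 182557.29443
D_4 = 227283.83156
D_5 = 282968.37029
Terminal value at year 5: TV = D_5×(1+g_2)/(r−g_2) = 294004.13673/0.082 = 3585416.30162
P_0 = D_1/(1+r)^1 + D_2/(1+r)^2 + D_3/(1+r)^3 + D_4/(1+r)^4 + D_5/(1+r)^5 + TV/(1+r)^5
    = 105064.22837 + 116685.96282 + 129593.24149 + 143928.26552 + 159848.96572 + 2025403.35837 = 2680524.02229

$2680524.02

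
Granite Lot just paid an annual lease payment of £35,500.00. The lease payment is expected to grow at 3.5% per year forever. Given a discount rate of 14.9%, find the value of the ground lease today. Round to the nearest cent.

£322302.63

D₁ = D₀ × (1 + g) = £35,500.00 × 1.035 = £36,742.5000
Growing perpetuity: P = D₁ / (r − g) = £36,742.5000 / (0.149 − 0.035) = £322,302.63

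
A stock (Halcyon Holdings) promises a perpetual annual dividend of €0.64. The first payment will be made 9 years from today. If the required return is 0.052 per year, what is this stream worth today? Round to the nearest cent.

Value at end of year 8: C / r = €0.64 / 0.052 = €12.3077
Discount to today: PV = €12.3077 / (1 + 0.052)^8 = €12.3077 / 1.500120 = €8.20

€8.20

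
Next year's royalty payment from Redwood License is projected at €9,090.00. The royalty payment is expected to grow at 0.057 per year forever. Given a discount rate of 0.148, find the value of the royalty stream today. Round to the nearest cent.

€99890.11

Growing perpetuity: P = D₁ / (r − g) = €9,090.0000 / (0.148 − 0.057) = €99,890.11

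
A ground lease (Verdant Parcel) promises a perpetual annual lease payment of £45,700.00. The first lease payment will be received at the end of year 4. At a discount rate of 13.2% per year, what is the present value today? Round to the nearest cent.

£238672.83

Value at end of year 3: C / r = £45,700.00 / 0.132 = £346,212.1212
Discount to today: PV = £346,212.1212 / (1 + 0.132)^3 = £346,212.1212 / 1.450572 = £238,672.83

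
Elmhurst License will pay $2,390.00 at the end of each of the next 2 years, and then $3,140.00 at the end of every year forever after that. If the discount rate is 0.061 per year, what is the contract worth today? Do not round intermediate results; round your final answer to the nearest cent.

PV of 2-year annuity: $2,390.00 × [1 − (1+0.061)^−2] / 0.061 = 4375.67568
Perpetuity value at year 2: $3,140.00 / 0.061 = 51475.40984
PV of perpetuity: 51475.40984 / (1+0.061)^2 = 45726.61418
Total PV = 4375.67568 + 45726.61418 = 50102.28985

$50102.29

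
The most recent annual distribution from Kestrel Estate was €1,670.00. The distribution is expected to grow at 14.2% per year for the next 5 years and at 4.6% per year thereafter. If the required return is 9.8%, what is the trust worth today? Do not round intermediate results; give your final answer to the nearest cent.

€50294.06

D_1 = 1907.14000
D_2 = 2177.95388
D_3 = 2487.22333
D_4 = 2840.40904
D_5 = 3243.74713
Terminal value at year 5: TV = D_5×(1+g_2)/(r−g_2) = 3392.95950/0.052 = 65249.22108
P_0 = D_1/(1+r)^1 + D_2/(1+r)^2 + D_3/(1+r)^3 + D_4/(1+r)^4 + D_5/(1+r)^5 + TV/(1+r)^5
    = 1736.92168 + 1806.52509 + 1878.91772 + 1954.21133 + 2032.52216 + 40884.96507 = 50294.06305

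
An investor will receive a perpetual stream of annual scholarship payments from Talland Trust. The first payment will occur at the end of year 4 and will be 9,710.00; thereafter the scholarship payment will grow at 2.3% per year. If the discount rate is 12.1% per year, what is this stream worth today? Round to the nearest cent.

Value at end of year 3: C₁ / (r − g) = 9,710.00 / (0.121 − 0.023) = 99,081.6327
Discount to today: PV = 99,081.6327 / (1 + 0.121)^3 = 99,081.6327 / 1.408695 = 70,335.78

70335.78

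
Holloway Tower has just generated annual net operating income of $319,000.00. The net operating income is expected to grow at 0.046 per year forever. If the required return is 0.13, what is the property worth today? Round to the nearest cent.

D₁ = D₀ × (1 + g) = $319,000.00 × 1.046 = $333,674.0000
Growing perpetuity: P = D₁ / (r − g) = $333,674.0000 / (0.13 − 0.046) = $3,972,309.52

$3972309.52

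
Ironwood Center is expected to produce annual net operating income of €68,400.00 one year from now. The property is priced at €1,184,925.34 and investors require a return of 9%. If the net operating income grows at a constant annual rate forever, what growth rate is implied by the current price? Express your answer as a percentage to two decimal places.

3.23%

P = D₁/(r−g) ⇒ g = r − D₁/P = 0.09 − €68,400.00/€1,184,925.34 = 0.032275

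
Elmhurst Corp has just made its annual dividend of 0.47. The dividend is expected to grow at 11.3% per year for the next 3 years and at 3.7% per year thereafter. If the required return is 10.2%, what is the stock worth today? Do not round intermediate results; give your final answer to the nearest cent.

9.16

D_1 = 0.52311
D_2 = 0.58222
D_3 = 0.64801
Terminal value at year 3: TV = D_3×(1+g_2)/(r−g_2) = 0.67199/0.065 = 10.33829
P_0 = D_1/(1+r)^1 + D_2/(1+r)^2 + D_3/(1+r)^3 + TV/(1+r)^3
    = 0.47469 + 0.47943 + 0.48422 + 7.72510 = 9.16343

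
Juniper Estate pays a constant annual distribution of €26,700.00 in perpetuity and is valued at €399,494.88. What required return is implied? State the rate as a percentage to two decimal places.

6.68%

P = C/r ⇒ r = C/P = €26,700.00/€399,494.88 = 0.066834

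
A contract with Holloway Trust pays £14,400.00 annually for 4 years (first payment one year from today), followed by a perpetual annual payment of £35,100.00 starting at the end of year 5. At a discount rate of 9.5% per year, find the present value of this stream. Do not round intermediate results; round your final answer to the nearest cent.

£303140.93

PV of 4-year annuity: £14,400.00 × [1 − (1+0.095)^−4] / 0.095 = 46144.52815
Perpetuity value at year 4: £35,100.00 / 0.095 = 369473.68421
PV of perpetuity: 369473.68421 / (1+0.095)^4 = 256996.39686
Total PV = 46144.52815 + 256996.39686 = 303140.92500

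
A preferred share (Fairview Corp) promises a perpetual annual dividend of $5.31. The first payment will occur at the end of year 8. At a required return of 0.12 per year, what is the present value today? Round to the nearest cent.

$20.02

Value at end of year 7: C / r = $5.31 / 0.12 = $44.2500
Discount to today: PV = $44.2500 / (1 + 0.12)^7 = $44.2500 / 2.210681 = $20.02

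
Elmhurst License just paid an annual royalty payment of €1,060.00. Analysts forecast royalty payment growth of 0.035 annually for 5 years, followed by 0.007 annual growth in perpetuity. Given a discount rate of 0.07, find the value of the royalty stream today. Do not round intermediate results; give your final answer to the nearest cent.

€19149.59

D_1 = 1097.10000
D_2 = 1135.49850
D_3 = 1175.24095
D_4 = 1216.37438
D_5 = 1258.94748
Terminal value at year 5: TV = D_5×(1+g_2)/(r−g_2) = 1267.76012/0.063 = 20123.17645
P_0 = D_1/(1+r)^1 + D_2/(1+r)^2 + D_3/(1+r)^3 + D_4/(1+r)^4 + D_5/(1+r)^5 + TV/(1+r)^5
    = 1025.32710 + 991.78837 + 959.34669 + 927.96619 + 897.61216 + 14347.54670 = 19149.58720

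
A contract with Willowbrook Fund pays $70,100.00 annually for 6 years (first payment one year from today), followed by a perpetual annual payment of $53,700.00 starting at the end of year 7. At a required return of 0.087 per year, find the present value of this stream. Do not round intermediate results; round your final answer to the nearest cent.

$691473.15

PV of 6-year annuity: $70,100.00 × [1 − (1+0.087)^−6] / 0.087 = 317295.56660
Perpetuity value at year 6: $53,700.00 / 0.087 = 617241.37931
PV of perpetuity: 617241.37931 / (1+0.087)^6 = 374177.58578
Total PV = 317295.56660 + 374177.58578 = 691473.15238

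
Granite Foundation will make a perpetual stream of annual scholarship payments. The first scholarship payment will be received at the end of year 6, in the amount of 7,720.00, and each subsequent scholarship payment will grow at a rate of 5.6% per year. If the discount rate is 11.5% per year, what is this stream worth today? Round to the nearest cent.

75926.08

Value at end of year 5: C₁ / (r − g) = 7,720.00 / (0.115 − 0.056) = 130,847.4576
Discount to today: PV = 130,847.4576 / (1 + 0.115)^5 = 130,847.4576 / 1.723353 = 75,926.08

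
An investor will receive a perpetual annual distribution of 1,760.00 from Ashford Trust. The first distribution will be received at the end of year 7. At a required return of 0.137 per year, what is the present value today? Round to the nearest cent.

5946.06

Value at end of year 6: C / r = 1,760.00 / 0.137 = 12,846.7153
Discount to today: PV = 12,846.7153 / (1 + 0.137)^6 = 12,846.7153 / 2.160542 = 5,946.06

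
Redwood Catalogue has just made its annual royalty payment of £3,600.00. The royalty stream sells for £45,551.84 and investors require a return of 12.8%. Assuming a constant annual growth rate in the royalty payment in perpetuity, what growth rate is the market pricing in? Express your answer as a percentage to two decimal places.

4.54%

P = D₀(1+g)/(r−g) ⇒ P(r−g) = D₀(1+g) ⇒ g(P+D₀) = P·r − D₀
g = (P·r − D₀)/(P + D₀) = (£45,551.84×0.128 − £3,600.00) / (£45,551.84 + £3,600.00) = 0.045383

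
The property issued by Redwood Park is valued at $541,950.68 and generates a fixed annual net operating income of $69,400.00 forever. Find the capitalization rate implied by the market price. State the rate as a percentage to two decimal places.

12.81%

P = C/r ⇒ r = C/P = $69,400.00/$541,950.68 = 0.128056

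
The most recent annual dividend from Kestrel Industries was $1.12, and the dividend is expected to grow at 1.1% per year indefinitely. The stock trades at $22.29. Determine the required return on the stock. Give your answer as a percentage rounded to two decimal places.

6.18%

D₁ = $1.12 × 1.011 = $1.1323
P = D₁/(r − g) ⇒ r = D₁/P + g = $1.1323/$22.29 + 0.011 = 0.050799 + 0.011 = 0.061799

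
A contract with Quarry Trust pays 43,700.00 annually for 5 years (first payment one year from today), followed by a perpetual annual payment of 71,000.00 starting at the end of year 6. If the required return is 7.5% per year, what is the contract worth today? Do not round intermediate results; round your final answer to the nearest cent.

836214.01

PV of 5-year annuity: 43,700.00 × [1 − (1+0.075)^−5] / 0.075 = 176805.17022
Perpetuity value at year 5: 71,000.00 / 0.075 = 946666.66667
PV of perpetuity: 946666.66667 / (1+0.075)^5 = 659408.83862
Total PV = 176805.17022 + 659408.83862 = 836214.00884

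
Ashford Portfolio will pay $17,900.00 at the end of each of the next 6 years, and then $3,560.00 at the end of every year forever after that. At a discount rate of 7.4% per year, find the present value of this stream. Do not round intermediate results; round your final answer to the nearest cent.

PV of 6-year annuity: $17,900.00 × [1 − (1+0.074)^−6] / 0.074 = 84277.58988
Perpetuity value at year 6: $3,560.00 / 0.074 = 48108.10811
PV of perpetuity: 48108.10811 / (1+0.074)^6 = 31346.75504
Total PV = 84277.58988 + 31346.75504 = 115624.34492

$115624.34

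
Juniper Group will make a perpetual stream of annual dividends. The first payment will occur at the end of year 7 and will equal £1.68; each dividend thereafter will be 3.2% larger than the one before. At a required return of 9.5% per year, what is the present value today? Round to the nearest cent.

£15.47

Value at end of year 6: C₁ / (r − g) = £1.68 / (0.095 − 0.032) = £26.6667
Discount to today: PV = £26.6667 / (1 + 0.095)^6 = £26.6667 / 1.723791 = £15.47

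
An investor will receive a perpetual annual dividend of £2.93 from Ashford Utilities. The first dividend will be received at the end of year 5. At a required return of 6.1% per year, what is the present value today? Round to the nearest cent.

£37.90

Value at end of year 4: C / r = £2.93 / 0.061 = £48.0328
Discount to today: PV = £48.0328 / (1 + 0.061)^4 = £48.0328 / 1.267248 = £37.90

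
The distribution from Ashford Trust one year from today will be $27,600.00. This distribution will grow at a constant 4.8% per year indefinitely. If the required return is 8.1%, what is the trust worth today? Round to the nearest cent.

$836363.64

Growing perpetuity: P = D₁ / (r − g) = $27,600.0000 / (0.081 − 0.048) = $836,363.64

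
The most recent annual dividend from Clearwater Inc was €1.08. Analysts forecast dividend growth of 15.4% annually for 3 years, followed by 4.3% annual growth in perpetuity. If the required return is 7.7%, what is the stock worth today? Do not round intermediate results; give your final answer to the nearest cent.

D_1 = 1.24632
D_2 = 1.43825
D_3 = 1.65974
Terminal value at year 3: TV = D_3×(1+g_2)/(r−g_2) = 1.73111/0.034 = 50.91510
P_0 = D_1/(1+r)^1 + D_2/(1+r)^2 + D_3/(1+r)^3 + TV/(1+r)^3
    = 1.15721 + 1.23995 + 1.32860 + 40.75674 = 44.48251

€44.48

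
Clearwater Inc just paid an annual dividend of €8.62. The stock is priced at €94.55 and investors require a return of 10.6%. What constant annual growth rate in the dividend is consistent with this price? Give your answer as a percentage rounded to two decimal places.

1.36%

P = D₀(1+g)/(r−g) ⇒ P(r−g) = D₀(1+g) ⇒ g(P+D₀) = P·r − D₀
g = (P·r − D₀)/(P + D₀) = (€94.55×0.106 − €8.62) / (€94.55 + €8.62) = 0.013592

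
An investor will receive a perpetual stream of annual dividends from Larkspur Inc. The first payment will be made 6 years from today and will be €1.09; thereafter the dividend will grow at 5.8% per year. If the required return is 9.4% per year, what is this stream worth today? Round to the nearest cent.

€19.32

Value at end of year 5: C₁ / (r − g) = €1.09 / (0.094 − 0.058) = €30.2778
Discount to today: PV = €30.2778 / (1 + 0.094)^5 = €30.2778 / 1.567064 = €19.32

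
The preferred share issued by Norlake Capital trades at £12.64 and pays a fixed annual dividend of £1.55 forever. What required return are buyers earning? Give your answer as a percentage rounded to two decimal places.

P = C/r ⇒ r = C/P = £1.55/£12.64 = 0.122627

12.26%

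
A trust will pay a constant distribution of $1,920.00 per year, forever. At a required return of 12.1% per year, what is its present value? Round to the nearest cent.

Level perpetuity: PV = C / r = $1,920.00 / 0.121 = $15,867.77

$15867.77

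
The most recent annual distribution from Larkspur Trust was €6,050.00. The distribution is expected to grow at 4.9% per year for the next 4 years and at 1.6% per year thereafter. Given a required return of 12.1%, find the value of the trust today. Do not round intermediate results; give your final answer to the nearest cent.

€65444.78

D_1 = 6346.45000
D_2 = 6657.42605
D_3 = 6983.63993
D_4 = 7325.83828
Terminal value at year 4: TV = D_4×(1+g_2)/(r−g_2) = 7443.05170/0.105 = 70886.20662
P_0 = D_1/(1+r)^1 + D_2/(1+r)^2 + D_3/(1+r)^3 + D_4/(1+r)^4 + TV/(1+r)^4
    = 5661.41838 + 5297.79472 + 4957.52601 + 4639.11221 + 44888.93336 = 65444.78467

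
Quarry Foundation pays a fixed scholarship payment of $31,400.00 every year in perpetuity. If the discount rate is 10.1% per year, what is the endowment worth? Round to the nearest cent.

$310891.09

Level perpetuity: PV = C / r = $31,400.00 / 0.101 = $310,891.09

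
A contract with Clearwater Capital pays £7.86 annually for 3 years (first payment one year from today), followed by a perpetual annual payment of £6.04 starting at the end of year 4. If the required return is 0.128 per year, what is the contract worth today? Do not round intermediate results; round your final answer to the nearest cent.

£51.50

PV of 3-year annuity: £7.86 × [1 − (1+0.128)^−3] / 0.128 = 18.62187
Perpetuity value at year 3: £6.04 / 0.128 = 47.18750
PV of perpetuity: 47.18750 / (1+0.128)^3 = 32.87757
Total PV = 18.62187 + 32.87757 = 51.49943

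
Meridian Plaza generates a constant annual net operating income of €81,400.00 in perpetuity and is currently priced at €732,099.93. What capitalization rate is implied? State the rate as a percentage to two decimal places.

P = C/r ⇒ r = C/P = €81,400.00/€732,099.93 = 0.111187

11.12%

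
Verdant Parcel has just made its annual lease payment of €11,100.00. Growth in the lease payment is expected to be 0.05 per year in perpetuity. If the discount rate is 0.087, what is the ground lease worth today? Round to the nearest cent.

D₁ = D₀ × (1 + g) = €11,100.00 × 1.05 = €11,655.0000
Growing perpetuity: P = D₁ / (r − g) = €11,655.0000 / (0.087 − 0.05) = €315,000.00

€315000.00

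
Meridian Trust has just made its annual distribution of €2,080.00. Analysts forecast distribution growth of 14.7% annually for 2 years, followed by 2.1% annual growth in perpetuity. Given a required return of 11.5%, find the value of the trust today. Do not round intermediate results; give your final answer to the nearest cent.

€28248.53

D_1 = 2385.76000
D_2 = 2736.46672
Terminal value at year 2: TV = D_2×(1+g_2)/(r−g_2) = 2793.93252/0.094 = 29722.68639
P_0 = D_1/(1+r)^1 + D_2/(1+r)^2 + TV/(1+r)^2
    = 2139.69507 + 2201.10336 + 23907.72901 = 28248.52743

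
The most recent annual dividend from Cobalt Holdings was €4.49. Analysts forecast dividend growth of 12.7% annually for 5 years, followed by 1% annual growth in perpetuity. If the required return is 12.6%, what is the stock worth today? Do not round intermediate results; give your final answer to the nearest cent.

D_1 = 5.06023
D_2 = 5.70288
D_3 = 6.42714
D_4 = 7.24339
D_5 = 8.16330
Terminal value at year 5: TV = D_5×(1+g_2)/(r−g_2) = 8.24494/0.116 = 71.07704
P_0 = D_1/(1+r)^1 + D_2/(1+r)^2 + D_3/(1+r)^3 + D_4/(1+r)^4 + D_5/(1+r)^5 + TV/(1+r)^5
    = 4.49399 + 4.49798 + 4.50197 + 4.50597 + 4.50997 + 39.26787 = 61.77776

€61.78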